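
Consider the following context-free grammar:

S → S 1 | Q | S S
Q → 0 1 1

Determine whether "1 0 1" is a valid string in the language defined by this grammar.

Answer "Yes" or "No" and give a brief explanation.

No - no valid derivation exists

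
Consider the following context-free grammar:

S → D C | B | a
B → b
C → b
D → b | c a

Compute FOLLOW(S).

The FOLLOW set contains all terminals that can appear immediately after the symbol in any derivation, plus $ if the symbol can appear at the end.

We compute FOLLOW(S) using the standard algorithm.
FOLLOW(S) starts with {$}.
FIRST(B) = {b}
FIRST(C) = {b}
FIRST(D) = {b, c}
FIRST(S) = {a, b, c}
FOLLOW(B) = {$}
FOLLOW(C) = {$}
FOLLOW(D) = {b}
FOLLOW(S) = {$}
Therefore, FOLLOW(S) = {$}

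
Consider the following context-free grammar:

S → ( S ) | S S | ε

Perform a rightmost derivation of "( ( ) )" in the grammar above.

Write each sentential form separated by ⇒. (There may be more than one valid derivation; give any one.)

S ⇒ ( S ) ⇒ ( ( S ) ) ⇒ ( ( ) )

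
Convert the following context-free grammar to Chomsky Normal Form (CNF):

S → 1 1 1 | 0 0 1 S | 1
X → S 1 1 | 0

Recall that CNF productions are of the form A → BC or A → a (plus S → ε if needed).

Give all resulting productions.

T1 → 1; T0 → 0; S → 1; X → 0; S → T1 X0; X0 → T1 T1; S → T0 X1; X1 → T0 X2; X2 → T1 S; X → S X3; X3 → T1 T1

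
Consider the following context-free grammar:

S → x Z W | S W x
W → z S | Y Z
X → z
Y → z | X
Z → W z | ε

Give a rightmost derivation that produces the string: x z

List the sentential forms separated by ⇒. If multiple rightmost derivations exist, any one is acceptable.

S ⇒ x Z W ⇒ x Z Y Z ⇒ x Z Y ⇒ x Z z ⇒ x z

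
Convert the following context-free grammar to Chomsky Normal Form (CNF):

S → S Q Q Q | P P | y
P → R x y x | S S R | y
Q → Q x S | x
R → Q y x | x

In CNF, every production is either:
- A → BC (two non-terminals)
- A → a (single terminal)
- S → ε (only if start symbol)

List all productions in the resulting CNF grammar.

S → y; TX → x; TY → y; P → y; Q → x; R → x; S → S X0; X0 → Q X1; X1 → Q Q; S → P P; P → R X2; X2 → TX X3; X3 → TY TX; P → S X4; X4 → S R; Q → Q X5; X5 → TX S; R → Q X6; X6 → TY TX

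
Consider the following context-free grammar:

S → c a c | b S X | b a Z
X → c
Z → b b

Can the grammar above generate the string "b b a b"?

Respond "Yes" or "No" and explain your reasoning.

No - no valid derivation exists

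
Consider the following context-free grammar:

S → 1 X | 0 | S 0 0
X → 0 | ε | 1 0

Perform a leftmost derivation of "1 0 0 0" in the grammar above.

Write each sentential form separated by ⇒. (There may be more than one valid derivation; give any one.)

S ⇒ S 0 0 ⇒ 1 X 0 0 ⇒ 1 0 0 0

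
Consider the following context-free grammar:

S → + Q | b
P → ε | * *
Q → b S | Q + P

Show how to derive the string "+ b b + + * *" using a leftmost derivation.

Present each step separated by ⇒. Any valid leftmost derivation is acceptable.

S ⇒ + Q ⇒ + Q + P ⇒ + Q + P + P ⇒ + b S + P + P ⇒ + b b + P + P ⇒ + b b + + P ⇒ + b b + + * *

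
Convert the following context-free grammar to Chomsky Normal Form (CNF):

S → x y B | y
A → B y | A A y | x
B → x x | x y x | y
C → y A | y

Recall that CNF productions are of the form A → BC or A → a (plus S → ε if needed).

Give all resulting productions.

TX → x; TY → y; S → y; A → x; B → y; C → y; S → TX X0; X0 → TY B; A → B TY; A → A X1; X1 → A TY; B → TX TX; B → TX X2; X2 → TY TX; C → TY A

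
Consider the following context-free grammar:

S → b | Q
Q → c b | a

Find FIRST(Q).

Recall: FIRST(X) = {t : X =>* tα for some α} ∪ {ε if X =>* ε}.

We compute FIRST(Q) using the standard algorithm.
FIRST(Q) = {a, c}
FIRST(S) = {a, b, c}
Therefore, FIRST(Q) = {a, c}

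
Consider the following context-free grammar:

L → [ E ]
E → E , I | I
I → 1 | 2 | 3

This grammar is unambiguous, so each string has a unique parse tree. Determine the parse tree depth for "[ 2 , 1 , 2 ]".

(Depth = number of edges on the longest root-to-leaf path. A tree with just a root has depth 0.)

5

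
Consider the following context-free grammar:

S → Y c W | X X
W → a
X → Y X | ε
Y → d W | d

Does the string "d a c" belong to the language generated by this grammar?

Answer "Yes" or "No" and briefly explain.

No - no valid derivation exists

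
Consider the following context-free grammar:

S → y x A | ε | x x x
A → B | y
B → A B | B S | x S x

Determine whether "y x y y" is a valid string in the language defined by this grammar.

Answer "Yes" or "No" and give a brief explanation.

No - no valid derivation exists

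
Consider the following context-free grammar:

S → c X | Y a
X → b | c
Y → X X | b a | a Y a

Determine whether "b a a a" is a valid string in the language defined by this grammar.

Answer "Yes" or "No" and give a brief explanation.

No - no valid derivation exists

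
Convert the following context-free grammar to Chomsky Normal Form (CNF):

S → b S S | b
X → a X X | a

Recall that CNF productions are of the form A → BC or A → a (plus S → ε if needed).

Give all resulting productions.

TB → b; S → b; TA → a; X → a; S → TB X0; X0 → S S; X → TA X1; X1 → X X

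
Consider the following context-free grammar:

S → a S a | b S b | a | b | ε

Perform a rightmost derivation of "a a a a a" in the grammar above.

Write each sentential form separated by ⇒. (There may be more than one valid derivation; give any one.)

S ⇒ a S a ⇒ a a S a a ⇒ a a a a a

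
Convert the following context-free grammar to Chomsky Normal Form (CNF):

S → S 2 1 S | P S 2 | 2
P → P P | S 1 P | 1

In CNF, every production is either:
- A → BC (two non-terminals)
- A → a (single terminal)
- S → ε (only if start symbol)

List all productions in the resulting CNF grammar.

T2 → 2; T1 → 1; S → 2; P → 1; S → S X0; X0 → T2 X1; X1 → T1 S; S → P X2; X2 → S T2; P → P P; P → S X3; X3 → T1 P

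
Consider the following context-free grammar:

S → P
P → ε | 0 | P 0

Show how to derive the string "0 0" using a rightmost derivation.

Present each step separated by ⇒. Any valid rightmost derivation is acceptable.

S ⇒ P ⇒ P 0 ⇒ 0 0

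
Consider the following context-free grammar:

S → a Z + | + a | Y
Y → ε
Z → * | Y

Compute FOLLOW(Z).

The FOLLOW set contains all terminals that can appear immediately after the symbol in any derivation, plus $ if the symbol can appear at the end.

We compute FOLLOW(Z) using the standard algorithm.
FOLLOW(S) starts with {$}.
FIRST(S) = {+, a, ε}
FIRST(Y) = {ε}
FIRST(Z) = {*, ε}
FOLLOW(S) = {$}
FOLLOW(Y) = {$, +}
FOLLOW(Z) = {+}
Therefore, FOLLOW(Z) = {+}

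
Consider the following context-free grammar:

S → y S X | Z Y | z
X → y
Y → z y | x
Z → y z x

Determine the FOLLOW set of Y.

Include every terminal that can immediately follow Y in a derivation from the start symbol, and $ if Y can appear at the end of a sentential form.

We compute FOLLOW(Y) using the standard algorithm.
FOLLOW(S) starts with {$}.
FIRST(S) = {y, z}
FIRST(X) = {y}
FIRST(Y) = {x, z}
FIRST(Z) = {y}
FOLLOW(S) = {$, y}
FOLLOW(X) = {$, y}
FOLLOW(Y) = {$, y}
FOLLOW(Z) = {x, z}
Therefore, FOLLOW(Y) = {$, y}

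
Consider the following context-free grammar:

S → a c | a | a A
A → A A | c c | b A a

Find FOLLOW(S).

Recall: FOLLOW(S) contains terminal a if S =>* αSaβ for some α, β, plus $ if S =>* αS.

We compute FOLLOW(S) using the standard algorithm.
FOLLOW(S) starts with {$}.
FIRST(A) = {b, c}
FIRST(S) = {a}
FOLLOW(A) = {$, a, b, c}
FOLLOW(S) = {$}
Therefore, FOLLOW(S) = {$}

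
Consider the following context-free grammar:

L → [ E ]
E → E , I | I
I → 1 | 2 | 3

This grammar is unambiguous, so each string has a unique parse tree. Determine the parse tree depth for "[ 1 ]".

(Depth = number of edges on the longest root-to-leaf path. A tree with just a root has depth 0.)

3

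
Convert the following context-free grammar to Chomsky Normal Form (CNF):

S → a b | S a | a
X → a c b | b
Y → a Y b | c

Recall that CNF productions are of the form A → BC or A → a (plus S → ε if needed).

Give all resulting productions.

TA → a; TB → b; S → a; TC → c; X → b; Y → c; S → TA TB; S → S TA; X → TA X0; X0 → TC TB; Y → TA X1; X1 → Y TB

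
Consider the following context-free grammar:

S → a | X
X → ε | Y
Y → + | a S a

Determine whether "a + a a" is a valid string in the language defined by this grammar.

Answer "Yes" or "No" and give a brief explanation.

No - no valid derivation exists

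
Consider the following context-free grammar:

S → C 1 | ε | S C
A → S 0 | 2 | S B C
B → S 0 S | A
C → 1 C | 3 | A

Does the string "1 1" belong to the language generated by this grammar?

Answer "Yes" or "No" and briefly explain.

No - no valid derivation exists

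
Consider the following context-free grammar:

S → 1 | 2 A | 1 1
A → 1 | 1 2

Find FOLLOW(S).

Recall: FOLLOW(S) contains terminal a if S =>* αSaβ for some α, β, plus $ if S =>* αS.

We compute FOLLOW(S) using the standard algorithm.
FOLLOW(S) starts with {$}.
FIRST(A) = {1}
FIRST(S) = {1, 2}
FOLLOW(A) = {$}
FOLLOW(S) = {$}
Therefore, FOLLOW(S) = {$}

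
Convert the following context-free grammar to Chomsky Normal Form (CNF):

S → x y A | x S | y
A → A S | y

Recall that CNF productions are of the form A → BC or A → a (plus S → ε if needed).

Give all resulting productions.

TX → x; TY → y; S → y; A → y; S → TX X0; X0 → TY A; S → TX S; A → A S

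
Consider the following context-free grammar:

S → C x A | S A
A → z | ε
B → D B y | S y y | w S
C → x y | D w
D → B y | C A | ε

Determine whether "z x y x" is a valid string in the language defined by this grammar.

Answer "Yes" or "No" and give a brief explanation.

No - no valid derivation exists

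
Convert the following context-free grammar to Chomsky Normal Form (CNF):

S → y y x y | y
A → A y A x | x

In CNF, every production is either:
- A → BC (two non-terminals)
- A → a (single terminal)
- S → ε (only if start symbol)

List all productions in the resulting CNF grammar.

TY → y; TX → x; S → y; A → x; S → TY X0; X0 → TY X1; X1 → TX TY; A → A X2; X2 → TY X3; X3 → A TX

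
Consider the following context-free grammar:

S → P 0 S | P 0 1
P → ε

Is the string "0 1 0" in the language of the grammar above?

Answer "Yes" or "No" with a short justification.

No - no valid derivation exists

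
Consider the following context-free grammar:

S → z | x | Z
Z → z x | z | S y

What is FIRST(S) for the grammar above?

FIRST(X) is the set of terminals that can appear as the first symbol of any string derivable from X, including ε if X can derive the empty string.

We compute FIRST(S) using the standard algorithm.
FIRST(S) = {x, z}
FIRST(Z) = {x, z}
Therefore, FIRST(S) = {x, z}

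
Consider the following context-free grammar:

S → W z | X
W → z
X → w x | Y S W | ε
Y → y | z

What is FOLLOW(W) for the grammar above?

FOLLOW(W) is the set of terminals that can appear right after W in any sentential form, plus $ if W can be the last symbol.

We compute FOLLOW(W) using the standard algorithm.
FOLLOW(S) starts with {$}.
FIRST(S) = {w, y, z, ε}
FIRST(W) = {z}
FIRST(X) = {w, y, z, ε}
FIRST(Y) = {y, z}
FOLLOW(S) = {$, z}
FOLLOW(W) = {$, z}
FOLLOW(X) = {$, z}
FOLLOW(Y) = {w, y, z}
Therefore, FOLLOW(W) = {$, z}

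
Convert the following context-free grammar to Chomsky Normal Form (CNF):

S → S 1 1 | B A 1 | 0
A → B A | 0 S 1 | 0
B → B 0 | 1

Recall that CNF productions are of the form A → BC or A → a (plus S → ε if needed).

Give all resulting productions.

T1 → 1; S → 0; T0 → 0; A → 0; B → 1; S → S X0; X0 → T1 T1; S → B X1; X1 → A T1; A → B A; A → T0 X2; X2 → S T1; B → B T0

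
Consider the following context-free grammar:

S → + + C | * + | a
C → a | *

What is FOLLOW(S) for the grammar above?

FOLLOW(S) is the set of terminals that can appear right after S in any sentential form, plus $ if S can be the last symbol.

We compute FOLLOW(S) using the standard algorithm.
FOLLOW(S) starts with {$}.
FIRST(C) = {*, a}
FIRST(S) = {*, +, a}
FOLLOW(C) = {$}
FOLLOW(S) = {$}
Therefore, FOLLOW(S) = {$}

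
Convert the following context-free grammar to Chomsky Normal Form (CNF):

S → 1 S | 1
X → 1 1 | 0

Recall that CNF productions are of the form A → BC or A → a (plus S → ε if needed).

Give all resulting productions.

T1 → 1; S → 1; X → 0; S → T1 S; X → T1 T1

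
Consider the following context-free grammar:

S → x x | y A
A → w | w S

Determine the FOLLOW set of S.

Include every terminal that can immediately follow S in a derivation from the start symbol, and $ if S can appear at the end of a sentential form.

We compute FOLLOW(S) using the standard algorithm.
FOLLOW(S) starts with {$}.
FIRST(A) = {w}
FIRST(S) = {x, y}
FOLLOW(A) = {$}
FOLLOW(S) = {$}
Therefore, FOLLOW(S) = {$}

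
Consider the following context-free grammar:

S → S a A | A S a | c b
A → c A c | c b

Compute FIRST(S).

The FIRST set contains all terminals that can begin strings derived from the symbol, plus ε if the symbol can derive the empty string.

We compute FIRST(S) using the standard algorithm.
FIRST(A) = {c}
FIRST(S) = {c}
Therefore, FIRST(S) = {c}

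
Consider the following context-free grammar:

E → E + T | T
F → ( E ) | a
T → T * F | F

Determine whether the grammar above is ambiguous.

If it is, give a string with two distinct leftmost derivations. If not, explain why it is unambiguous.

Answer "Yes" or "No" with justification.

No - the grammar is unambiguous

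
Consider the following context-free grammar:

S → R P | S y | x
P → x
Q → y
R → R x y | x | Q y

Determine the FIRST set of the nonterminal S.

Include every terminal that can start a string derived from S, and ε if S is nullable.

We compute FIRST(S) using the standard algorithm.
FIRST(P) = {x}
FIRST(Q) = {y}
FIRST(R) = {x, y}
FIRST(S) = {x, y}
Therefore, FIRST(S) = {x, y}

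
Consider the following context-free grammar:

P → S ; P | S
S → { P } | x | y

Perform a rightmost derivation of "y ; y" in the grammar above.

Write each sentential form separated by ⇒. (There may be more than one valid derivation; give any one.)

P ⇒ S ; P ⇒ S ; S ⇒ S ; y ⇒ y ; y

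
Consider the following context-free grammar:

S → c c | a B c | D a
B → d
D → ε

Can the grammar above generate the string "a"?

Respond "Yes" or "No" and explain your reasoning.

Yes - a valid derivation exists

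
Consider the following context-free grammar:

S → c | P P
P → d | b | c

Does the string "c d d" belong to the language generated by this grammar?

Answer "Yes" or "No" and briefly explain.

No - no valid derivation exists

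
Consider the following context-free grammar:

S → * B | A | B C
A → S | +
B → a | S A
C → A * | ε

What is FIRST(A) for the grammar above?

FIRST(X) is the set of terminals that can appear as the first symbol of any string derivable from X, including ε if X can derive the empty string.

We compute FIRST(A) using the standard algorithm.
FIRST(A) = {*, +, a}
FIRST(B) = {*, +, a}
FIRST(C) = {*, +, a, ε}
FIRST(S) = {*, +, a}
Therefore, FIRST(A) = {*, +, a}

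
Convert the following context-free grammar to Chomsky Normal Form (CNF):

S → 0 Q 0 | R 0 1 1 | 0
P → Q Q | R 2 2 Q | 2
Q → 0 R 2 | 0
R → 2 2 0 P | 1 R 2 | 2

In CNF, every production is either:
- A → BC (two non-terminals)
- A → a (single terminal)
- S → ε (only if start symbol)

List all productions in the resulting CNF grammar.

T0 → 0; T1 → 1; S → 0; T2 → 2; P → 2; Q → 0; R → 2; S → T0 X0; X0 → Q T0; S → R X1; X1 → T0 X2; X2 → T1 T1; P → Q Q; P → R X3; X3 → T2 X4; X4 → T2 Q; Q → T0 X5; X5 → R T2; R → T2 X6; X6 → T2 X7; X7 → T0 P; R → T1 X8; X8 → R T2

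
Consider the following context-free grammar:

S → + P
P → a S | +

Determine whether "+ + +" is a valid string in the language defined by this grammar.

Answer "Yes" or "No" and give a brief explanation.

No - no valid derivation exists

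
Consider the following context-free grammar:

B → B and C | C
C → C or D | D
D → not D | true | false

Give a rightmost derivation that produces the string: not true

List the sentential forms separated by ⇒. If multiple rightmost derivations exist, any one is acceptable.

B ⇒ C ⇒ D ⇒ not D ⇒ not true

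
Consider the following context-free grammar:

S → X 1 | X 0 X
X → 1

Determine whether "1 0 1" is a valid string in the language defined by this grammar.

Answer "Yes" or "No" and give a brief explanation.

Yes - a valid derivation exists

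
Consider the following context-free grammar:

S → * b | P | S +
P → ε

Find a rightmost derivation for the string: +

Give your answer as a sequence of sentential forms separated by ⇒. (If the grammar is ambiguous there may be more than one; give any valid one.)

S ⇒ S + ⇒ P + ⇒ +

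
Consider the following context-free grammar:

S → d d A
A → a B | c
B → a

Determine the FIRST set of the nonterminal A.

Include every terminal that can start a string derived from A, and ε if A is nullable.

We compute FIRST(A) using the standard algorithm.
FIRST(A) = {a, c}
FIRST(B) = {a}
FIRST(S) = {d}
Therefore, FIRST(A) = {a, c}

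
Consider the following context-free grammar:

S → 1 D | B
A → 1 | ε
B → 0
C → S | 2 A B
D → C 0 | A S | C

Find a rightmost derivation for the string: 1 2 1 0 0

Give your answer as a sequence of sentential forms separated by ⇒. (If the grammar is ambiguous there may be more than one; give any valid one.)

S ⇒ 1 D ⇒ 1 C 0 ⇒ 1 2 A B 0 ⇒ 1 2 A 0 0 ⇒ 1 2 1 0 0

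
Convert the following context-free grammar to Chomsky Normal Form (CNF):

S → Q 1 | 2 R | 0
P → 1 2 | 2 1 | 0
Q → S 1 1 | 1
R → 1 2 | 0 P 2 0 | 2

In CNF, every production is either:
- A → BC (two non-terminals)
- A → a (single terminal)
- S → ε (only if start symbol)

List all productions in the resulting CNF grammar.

T1 → 1; T2 → 2; S → 0; P → 0; Q → 1; T0 → 0; R → 2; S → Q T1; S → T2 R; P → T1 T2; P → T2 T1; Q → S X0; X0 → T1 T1; R → T1 T2; R → T0 X1; X1 → P X2; X2 → T2 T0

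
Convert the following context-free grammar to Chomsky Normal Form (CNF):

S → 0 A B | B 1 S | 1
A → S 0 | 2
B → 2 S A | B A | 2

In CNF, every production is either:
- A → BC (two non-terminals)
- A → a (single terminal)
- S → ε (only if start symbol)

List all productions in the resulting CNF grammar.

T0 → 0; T1 → 1; S → 1; A → 2; T2 → 2; B → 2; S → T0 X0; X0 → A B; S → B X1; X1 → T1 S; A → S T0; B → T2 X2; X2 → S A; B → B A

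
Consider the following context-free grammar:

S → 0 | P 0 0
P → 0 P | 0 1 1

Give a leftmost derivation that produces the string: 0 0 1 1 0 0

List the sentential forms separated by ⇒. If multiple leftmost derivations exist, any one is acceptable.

S ⇒ P 0 0 ⇒ 0 P 0 0 ⇒ 0 0 1 1 0 0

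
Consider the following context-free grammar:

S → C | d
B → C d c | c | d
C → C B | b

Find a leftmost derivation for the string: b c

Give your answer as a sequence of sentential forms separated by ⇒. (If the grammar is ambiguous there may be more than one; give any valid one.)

S ⇒ C ⇒ C B ⇒ b B ⇒ b c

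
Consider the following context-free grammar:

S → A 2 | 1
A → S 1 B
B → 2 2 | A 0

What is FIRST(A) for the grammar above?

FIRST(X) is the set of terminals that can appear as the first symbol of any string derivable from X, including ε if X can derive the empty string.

We compute FIRST(A) using the standard algorithm.
FIRST(A) = {1}
FIRST(B) = {1, 2}
FIRST(S) = {1}
Therefore, FIRST(A) = {1}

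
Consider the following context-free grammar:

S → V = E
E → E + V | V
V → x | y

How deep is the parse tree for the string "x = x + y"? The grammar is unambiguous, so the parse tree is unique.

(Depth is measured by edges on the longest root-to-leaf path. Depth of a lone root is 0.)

4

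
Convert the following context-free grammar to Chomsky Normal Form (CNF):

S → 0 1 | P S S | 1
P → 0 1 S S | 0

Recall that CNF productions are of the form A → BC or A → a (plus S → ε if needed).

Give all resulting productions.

T0 → 0; T1 → 1; S → 1; P → 0; S → T0 T1; S → P X0; X0 → S S; P → T0 X1; X1 → T1 X2; X2 → S S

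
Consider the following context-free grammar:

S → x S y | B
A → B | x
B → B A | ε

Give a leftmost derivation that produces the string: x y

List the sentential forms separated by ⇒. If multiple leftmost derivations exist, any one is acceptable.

S ⇒ x S y ⇒ x B y ⇒ x y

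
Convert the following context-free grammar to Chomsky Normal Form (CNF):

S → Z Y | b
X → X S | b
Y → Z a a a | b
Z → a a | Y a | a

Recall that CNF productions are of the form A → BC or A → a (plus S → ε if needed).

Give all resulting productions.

S → b; X → b; TA → a; Y → b; Z → a; S → Z Y; X → X S; Y → Z X0; X0 → TA X1; X1 → TA TA; Z → TA TA; Z → Y TA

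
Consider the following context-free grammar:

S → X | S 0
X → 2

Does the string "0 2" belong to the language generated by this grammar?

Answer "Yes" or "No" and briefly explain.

No - no valid derivation exists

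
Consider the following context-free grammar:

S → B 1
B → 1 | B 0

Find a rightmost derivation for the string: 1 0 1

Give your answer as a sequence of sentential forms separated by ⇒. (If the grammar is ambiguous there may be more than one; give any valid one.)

S ⇒ B 1 ⇒ B 0 1 ⇒ 1 0 1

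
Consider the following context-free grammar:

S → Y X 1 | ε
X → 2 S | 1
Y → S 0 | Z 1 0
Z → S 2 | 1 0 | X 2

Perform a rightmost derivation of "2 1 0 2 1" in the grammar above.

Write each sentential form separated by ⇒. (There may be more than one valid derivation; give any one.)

S ⇒ Y X 1 ⇒ Y 2 S 1 ⇒ Y 2 1 ⇒ Z 1 0 2 1 ⇒ S 2 1 0 2 1 ⇒ 2 1 0 2 1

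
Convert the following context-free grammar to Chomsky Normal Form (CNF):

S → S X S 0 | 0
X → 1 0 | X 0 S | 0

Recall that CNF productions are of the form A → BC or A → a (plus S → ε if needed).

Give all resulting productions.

T0 → 0; S → 0; T1 → 1; X → 0; S → S X0; X0 → X X1; X1 → S T0; X → T1 T0; X → X X2; X2 → T0 S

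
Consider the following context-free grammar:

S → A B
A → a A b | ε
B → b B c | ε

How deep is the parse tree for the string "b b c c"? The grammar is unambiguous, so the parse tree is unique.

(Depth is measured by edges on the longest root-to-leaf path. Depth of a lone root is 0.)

4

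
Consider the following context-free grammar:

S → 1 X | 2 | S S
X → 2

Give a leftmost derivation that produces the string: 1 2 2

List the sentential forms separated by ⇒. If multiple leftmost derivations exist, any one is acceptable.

S ⇒ S S ⇒ 1 X S ⇒ 1 2 S ⇒ 1 2 2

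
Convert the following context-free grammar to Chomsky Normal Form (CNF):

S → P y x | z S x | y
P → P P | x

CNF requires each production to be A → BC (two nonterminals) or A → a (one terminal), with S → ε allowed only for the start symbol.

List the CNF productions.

TY → y; TX → x; TZ → z; S → y; P → x; S → P X0; X0 → TY TX; S → TZ X1; X1 → S TX; P → P P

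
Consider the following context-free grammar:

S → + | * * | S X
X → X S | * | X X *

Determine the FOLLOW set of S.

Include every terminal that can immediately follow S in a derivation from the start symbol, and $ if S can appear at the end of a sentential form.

We compute FOLLOW(S) using the standard algorithm.
FOLLOW(S) starts with {$}.
FIRST(S) = {*, +}
FIRST(X) = {*}
FOLLOW(S) = {$, *, +}
FOLLOW(X) = {$, *, +}
Therefore, FOLLOW(S) = {$, *, +}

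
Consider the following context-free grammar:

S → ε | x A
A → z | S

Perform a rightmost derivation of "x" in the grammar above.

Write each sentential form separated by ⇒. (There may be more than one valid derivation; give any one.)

S ⇒ x A ⇒ x S ⇒ x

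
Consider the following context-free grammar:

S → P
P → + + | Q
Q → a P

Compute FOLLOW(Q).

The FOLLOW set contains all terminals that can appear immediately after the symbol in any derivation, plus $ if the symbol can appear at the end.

We compute FOLLOW(Q) using the standard algorithm.
FOLLOW(S) starts with {$}.
FIRST(P) = {+, a}
FIRST(Q) = {a}
FIRST(S) = {+, a}
FOLLOW(P) = {$}
FOLLOW(Q) = {$}
FOLLOW(S) = {$}
Therefore, FOLLOW(Q) = {$}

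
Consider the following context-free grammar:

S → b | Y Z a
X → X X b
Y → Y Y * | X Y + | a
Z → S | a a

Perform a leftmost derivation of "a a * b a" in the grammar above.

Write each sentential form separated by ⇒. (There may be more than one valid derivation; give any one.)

S ⇒ Y Z a ⇒ Y Y * Z a ⇒ a Y * Z a ⇒ a a * Z a ⇒ a a * S a ⇒ a a * b a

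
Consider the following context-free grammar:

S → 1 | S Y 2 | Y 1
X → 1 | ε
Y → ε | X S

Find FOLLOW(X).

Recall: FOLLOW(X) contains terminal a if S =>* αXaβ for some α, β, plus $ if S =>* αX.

We compute FOLLOW(X) using the standard algorithm.
FOLLOW(S) starts with {$}.
FIRST(S) = {1}
FIRST(X) = {1, ε}
FIRST(Y) = {1, ε}
FOLLOW(S) = {$, 1, 2}
FOLLOW(X) = {1}
FOLLOW(Y) = {1, 2}
Therefore, FOLLOW(X) = {1}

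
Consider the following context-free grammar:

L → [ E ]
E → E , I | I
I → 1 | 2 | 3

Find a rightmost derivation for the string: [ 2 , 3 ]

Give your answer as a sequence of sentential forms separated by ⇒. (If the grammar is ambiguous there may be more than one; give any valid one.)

L ⇒ [ E ] ⇒ [ E , I ] ⇒ [ E , 3 ] ⇒ [ I , 3 ] ⇒ [ 2 , 3 ]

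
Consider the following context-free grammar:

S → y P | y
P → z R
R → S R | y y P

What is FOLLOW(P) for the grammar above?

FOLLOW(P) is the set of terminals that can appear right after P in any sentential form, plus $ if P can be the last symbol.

We compute FOLLOW(P) using the standard algorithm.
FOLLOW(S) starts with {$}.
FIRST(P) = {z}
FIRST(R) = {y}
FIRST(S) = {y}
FOLLOW(P) = {$, y}
FOLLOW(R) = {$, y}
FOLLOW(S) = {$, y}
Therefore, FOLLOW(P) = {$, y}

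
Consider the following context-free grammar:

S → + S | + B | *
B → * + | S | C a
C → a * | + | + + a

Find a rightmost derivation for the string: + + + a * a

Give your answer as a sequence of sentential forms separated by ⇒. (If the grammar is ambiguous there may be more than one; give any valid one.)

S ⇒ + S ⇒ + + S ⇒ + + + B ⇒ + + + C a ⇒ + + + a * a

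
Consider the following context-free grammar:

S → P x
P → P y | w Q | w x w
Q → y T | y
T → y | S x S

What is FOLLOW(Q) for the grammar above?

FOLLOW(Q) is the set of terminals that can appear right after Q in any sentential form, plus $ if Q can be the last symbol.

We compute FOLLOW(Q) using the standard algorithm.
FOLLOW(S) starts with {$}.
FIRST(P) = {w}
FIRST(Q) = {y}
FIRST(S) = {w}
FIRST(T) = {w, y}
FOLLOW(P) = {x, y}
FOLLOW(Q) = {x, y}
FOLLOW(S) = {$, x, y}
FOLLOW(T) = {x, y}
Therefore, FOLLOW(Q) = {x, y}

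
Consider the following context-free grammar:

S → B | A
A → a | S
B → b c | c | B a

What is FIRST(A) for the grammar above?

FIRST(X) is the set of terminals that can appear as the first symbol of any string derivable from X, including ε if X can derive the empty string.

We compute FIRST(A) using the standard algorithm.
FIRST(A) = {a, b, c}
FIRST(B) = {b, c}
FIRST(S) = {a, b, c}
Therefore, FIRST(A) = {a, b, c}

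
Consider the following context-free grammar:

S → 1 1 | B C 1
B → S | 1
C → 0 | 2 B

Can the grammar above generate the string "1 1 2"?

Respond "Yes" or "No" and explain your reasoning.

No - no valid derivation exists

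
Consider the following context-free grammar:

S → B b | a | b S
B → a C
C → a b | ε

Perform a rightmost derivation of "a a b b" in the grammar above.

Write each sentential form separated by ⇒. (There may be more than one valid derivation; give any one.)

S ⇒ B b ⇒ a C b ⇒ a a b b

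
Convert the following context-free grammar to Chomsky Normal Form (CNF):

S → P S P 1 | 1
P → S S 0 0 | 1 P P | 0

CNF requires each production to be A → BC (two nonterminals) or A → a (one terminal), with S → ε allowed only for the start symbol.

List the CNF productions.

T1 → 1; S → 1; T0 → 0; P → 0; S → P X0; X0 → S X1; X1 → P T1; P → S X2; X2 → S X3; X3 → T0 T0; P → T1 X4; X4 → P P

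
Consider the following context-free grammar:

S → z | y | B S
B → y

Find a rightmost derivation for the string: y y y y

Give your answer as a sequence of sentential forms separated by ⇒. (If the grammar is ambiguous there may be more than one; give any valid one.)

S ⇒ B S ⇒ B B S ⇒ B B B S ⇒ B B B y ⇒ B B y y ⇒ B y y y ⇒ y y y y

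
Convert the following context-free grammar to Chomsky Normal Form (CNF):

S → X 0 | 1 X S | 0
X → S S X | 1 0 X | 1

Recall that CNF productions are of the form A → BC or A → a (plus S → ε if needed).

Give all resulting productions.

T0 → 0; T1 → 1; S → 0; X → 1; S → X T0; S → T1 X0; X0 → X S; X → S X1; X1 → S X; X → T1 X2; X2 → T0 X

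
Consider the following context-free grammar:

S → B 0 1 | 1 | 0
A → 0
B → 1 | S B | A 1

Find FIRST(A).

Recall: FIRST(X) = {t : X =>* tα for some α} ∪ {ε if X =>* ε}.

We compute FIRST(A) using the standard algorithm.
FIRST(A) = {0}
FIRST(B) = {0, 1}
FIRST(S) = {0, 1}
Therefore, FIRST(A) = {0}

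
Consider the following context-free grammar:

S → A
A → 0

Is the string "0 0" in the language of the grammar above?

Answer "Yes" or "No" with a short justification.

No - no valid derivation exists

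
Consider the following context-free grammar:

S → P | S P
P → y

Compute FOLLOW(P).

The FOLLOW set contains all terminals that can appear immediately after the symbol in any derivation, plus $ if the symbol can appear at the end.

We compute FOLLOW(P) using the standard algorithm.
FOLLOW(S) starts with {$}.
FIRST(P) = {y}
FIRST(S) = {y}
FOLLOW(P) = {$, y}
FOLLOW(S) = {$, y}
Therefore, FOLLOW(P) = {$, y}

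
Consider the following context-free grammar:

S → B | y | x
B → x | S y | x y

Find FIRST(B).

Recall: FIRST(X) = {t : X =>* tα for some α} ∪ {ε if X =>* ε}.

We compute FIRST(B) using the standard algorithm.
FIRST(B) = {x, y}
FIRST(S) = {x, y}
Therefore, FIRST(B) = {x, y}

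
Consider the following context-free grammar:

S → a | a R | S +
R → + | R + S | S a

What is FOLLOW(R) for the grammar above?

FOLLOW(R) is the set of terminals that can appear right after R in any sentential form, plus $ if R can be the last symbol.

We compute FOLLOW(R) using the standard algorithm.
FOLLOW(S) starts with {$}.
FIRST(R) = {+, a}
FIRST(S) = {a}
FOLLOW(R) = {$, +, a}
FOLLOW(S) = {$, +, a}
Therefore, FOLLOW(R) = {$, +, a}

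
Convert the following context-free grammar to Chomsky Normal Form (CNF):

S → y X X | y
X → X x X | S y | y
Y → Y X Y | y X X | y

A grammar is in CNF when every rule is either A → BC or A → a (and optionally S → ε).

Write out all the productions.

TY → y; S → y; TX → x; X → y; Y → y; S → TY X0; X0 → X X; X → X X1; X1 → TX X; X → S TY; Y → Y X2; X2 → X Y; Y → TY X3; X3 → X X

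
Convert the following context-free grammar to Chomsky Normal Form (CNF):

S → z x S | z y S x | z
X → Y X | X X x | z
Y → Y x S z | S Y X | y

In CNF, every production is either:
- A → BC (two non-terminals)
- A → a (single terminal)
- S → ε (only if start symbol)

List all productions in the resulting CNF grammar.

TZ → z; TX → x; TY → y; S → z; X → z; Y → y; S → TZ X0; X0 → TX S; S → TZ X1; X1 → TY X2; X2 → S TX; X → Y X; X → X X3; X3 → X TX; Y → Y X4; X4 → TX X5; X5 → S TZ; Y → S X6; X6 → Y X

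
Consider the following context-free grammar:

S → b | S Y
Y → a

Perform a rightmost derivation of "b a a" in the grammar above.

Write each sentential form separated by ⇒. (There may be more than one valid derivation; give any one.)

S ⇒ S Y ⇒ S a ⇒ S Y a ⇒ S a a ⇒ b a a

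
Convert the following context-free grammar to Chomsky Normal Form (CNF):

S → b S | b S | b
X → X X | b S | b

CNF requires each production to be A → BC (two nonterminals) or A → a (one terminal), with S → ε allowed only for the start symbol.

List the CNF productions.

TB → b; S → b; X → b; S → TB S; S → TB S; X → X X; X → TB S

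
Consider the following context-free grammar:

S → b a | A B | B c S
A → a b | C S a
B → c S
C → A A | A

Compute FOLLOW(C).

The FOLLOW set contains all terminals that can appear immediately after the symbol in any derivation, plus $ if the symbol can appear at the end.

We compute FOLLOW(C) using the standard algorithm.
FOLLOW(S) starts with {$}.
FIRST(A) = {a}
FIRST(B) = {c}
FIRST(C) = {a}
FIRST(S) = {a, b, c}
FOLLOW(A) = {a, b, c}
FOLLOW(B) = {$, a, c}
FOLLOW(C) = {a, b, c}
FOLLOW(S) = {$, a, c}
Therefore, FOLLOW(C) = {a, b, c}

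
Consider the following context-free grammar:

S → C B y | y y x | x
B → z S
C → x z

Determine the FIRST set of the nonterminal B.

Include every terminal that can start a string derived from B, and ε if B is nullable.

We compute FIRST(B) using the standard algorithm.
FIRST(B) = {z}
FIRST(C) = {x}
FIRST(S) = {x, y}
Therefore, FIRST(B) = {z}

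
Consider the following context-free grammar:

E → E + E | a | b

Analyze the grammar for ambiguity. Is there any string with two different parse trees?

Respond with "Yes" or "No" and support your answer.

Yes - the string 'b + b + b + a + b' has two distinct parse trees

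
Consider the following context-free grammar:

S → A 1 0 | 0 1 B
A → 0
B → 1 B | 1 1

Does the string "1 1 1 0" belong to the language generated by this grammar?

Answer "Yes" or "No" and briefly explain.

No - no valid derivation exists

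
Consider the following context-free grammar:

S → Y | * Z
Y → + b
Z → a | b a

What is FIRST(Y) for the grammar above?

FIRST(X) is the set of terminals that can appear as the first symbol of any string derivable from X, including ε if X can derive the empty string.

We compute FIRST(Y) using the standard algorithm.
FIRST(S) = {*, +}
FIRST(Y) = {+}
FIRST(Z) = {a, b}
Therefore, FIRST(Y) = {+}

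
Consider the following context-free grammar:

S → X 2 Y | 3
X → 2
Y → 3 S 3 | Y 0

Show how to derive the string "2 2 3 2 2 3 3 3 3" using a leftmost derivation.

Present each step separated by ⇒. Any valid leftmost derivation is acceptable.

S ⇒ X 2 Y ⇒ 2 2 Y ⇒ 2 2 3 S 3 ⇒ 2 2 3 X 2 Y 3 ⇒ 2 2 3 2 2 Y 3 ⇒ 2 2 3 2 2 3 S 3 3 ⇒ 2 2 3 2 2 3 3 3 3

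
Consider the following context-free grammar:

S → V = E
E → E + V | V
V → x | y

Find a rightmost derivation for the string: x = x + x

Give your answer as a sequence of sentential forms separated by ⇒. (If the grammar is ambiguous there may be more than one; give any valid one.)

S ⇒ V = E ⇒ V = E + V ⇒ V = E + x ⇒ V = V + x ⇒ V = x + x ⇒ x = x + x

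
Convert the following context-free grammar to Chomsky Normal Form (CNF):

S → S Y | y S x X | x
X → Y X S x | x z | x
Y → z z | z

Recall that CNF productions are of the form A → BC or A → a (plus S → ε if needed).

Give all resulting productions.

TY → y; TX → x; S → x; TZ → z; X → x; Y → z; S → S Y; S → TY X0; X0 → S X1; X1 → TX X; X → Y X2; X2 → X X3; X3 → S TX; X → TX TZ; Y → TZ TZ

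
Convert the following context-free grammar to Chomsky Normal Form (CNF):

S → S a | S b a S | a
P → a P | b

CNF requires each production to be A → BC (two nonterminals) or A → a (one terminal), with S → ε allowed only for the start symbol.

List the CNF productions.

TA → a; TB → b; S → a; P → b; S → S TA; S → S X0; X0 → TB X1; X1 → TA S; P → TA P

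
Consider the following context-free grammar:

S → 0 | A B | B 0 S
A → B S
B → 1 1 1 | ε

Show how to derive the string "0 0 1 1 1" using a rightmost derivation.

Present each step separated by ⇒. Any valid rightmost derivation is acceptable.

S ⇒ A B ⇒ A 1 1 1 ⇒ B S 1 1 1 ⇒ B B 0 S 1 1 1 ⇒ B B 0 0 1 1 1 ⇒ B 0 0 1 1 1 ⇒ 0 0 1 1 1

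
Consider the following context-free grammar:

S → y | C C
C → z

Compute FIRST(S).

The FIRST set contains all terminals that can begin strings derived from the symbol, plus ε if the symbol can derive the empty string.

We compute FIRST(S) using the standard algorithm.
FIRST(C) = {z}
FIRST(S) = {y, z}
Therefore, FIRST(S) = {y, z}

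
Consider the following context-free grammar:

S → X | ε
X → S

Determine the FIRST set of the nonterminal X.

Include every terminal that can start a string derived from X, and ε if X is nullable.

We compute FIRST(X) using the standard algorithm.
FIRST(S) = {ε}
FIRST(X) = {ε}
Therefore, FIRST(X) = {ε}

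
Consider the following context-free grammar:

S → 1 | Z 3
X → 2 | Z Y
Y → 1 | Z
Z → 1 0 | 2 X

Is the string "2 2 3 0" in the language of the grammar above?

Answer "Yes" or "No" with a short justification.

No - no valid derivation exists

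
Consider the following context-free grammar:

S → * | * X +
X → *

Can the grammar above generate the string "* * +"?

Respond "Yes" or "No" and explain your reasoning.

Yes - a valid derivation exists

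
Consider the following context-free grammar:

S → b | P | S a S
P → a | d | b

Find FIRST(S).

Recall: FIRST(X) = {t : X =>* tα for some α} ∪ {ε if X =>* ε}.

We compute FIRST(S) using the standard algorithm.
FIRST(P) = {a, b, d}
FIRST(S) = {a, b, d}
Therefore, FIRST(S) = {a, b, d}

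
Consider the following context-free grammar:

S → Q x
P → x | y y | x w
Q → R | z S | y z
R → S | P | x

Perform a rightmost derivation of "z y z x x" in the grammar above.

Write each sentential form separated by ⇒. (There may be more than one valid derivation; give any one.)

S ⇒ Q x ⇒ z S x ⇒ z Q x x ⇒ z y z x x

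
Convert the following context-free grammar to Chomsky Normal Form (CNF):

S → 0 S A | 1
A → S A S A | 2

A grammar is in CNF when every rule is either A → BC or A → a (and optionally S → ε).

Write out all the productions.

T0 → 0; S → 1; A → 2; S → T0 X0; X0 → S A; A → S X1; X1 → A X2; X2 → S A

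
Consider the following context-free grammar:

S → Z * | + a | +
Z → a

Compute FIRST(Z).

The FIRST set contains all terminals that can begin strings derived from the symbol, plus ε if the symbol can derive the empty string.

We compute FIRST(Z) using the standard algorithm.
FIRST(S) = {+, a}
FIRST(Z) = {a}
Therefore, FIRST(Z) = {a}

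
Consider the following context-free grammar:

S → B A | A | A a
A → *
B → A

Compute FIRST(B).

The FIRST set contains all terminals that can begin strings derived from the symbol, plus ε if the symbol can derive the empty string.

We compute FIRST(B) using the standard algorithm.
FIRST(A) = {*}
FIRST(B) = {*}
FIRST(S) = {*}
Therefore, FIRST(B) = {*}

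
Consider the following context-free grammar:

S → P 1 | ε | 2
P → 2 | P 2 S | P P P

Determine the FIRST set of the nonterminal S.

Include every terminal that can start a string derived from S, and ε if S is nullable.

We compute FIRST(S) using the standard algorithm.
FIRST(P) = {2}
FIRST(S) = {2, ε}
Therefore, FIRST(S) = {2, ε}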